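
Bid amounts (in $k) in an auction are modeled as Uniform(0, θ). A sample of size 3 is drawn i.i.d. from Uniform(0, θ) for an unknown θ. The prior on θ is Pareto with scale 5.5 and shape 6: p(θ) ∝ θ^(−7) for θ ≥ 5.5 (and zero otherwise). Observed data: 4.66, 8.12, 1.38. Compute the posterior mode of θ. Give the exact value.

θ̂_MAP = 8.12

The Uniform(0, θ) likelihood is θ^(−n) for θ ≥ max(xᵢ), zero otherwise. Here max(xᵢ) = 8.12.
Posterior ∝ θ^(−7) · θ^(−3) = θ^(−10) on θ ≥ max(5.5, 8.12) = 8.12.
This density is strictly decreasing in θ, so the posterior mode lies at the lower boundary of the support.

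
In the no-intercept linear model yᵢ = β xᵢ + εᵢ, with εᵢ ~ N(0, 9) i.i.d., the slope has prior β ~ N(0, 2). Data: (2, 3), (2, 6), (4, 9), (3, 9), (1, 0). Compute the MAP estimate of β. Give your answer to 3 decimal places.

β̂_MAP = 2.104

log p(β | y) = −Σ(yᵢ − βxᵢ)²/(2·9) − β²/(2·2) + const.
Setting the derivative to zero: Σxᵢ(yᵢ − βxᵢ)/9 − β/2 = 0, so β = Σxᵢyᵢ / (Σxᵢ² + σ²/τ²).
Σxᵢyᵢ = 2·3 + 2·6 + 4·9 + 3·9 + 1·0 = 81; Σxᵢ² = 34; σ²/τ² = 4.5.
β̂_MAP = 81 / (34 + 4.5) = 81/38.5 ≈ 2.104.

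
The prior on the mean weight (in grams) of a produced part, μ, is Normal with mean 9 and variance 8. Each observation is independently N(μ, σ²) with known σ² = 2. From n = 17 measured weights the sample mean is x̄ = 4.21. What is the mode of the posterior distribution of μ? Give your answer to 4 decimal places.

n = 17, x̄ = 4.21.
For a Normal prior and Normal likelihood with known variance, the posterior is Normal; its mode equals its mean, the precision-weighted average.
Prior precision 1/σ₀² = 1/8 = 0.125; data precision n/σ² = 17/2 = 8.5.
μ̂ = (0.125·9 + 8.5·4.21) / (0.125 + 8.5) = 36.91/8.625 = 7382/1725 ≈ 4.2794.

μ̂_MAP = 4.2794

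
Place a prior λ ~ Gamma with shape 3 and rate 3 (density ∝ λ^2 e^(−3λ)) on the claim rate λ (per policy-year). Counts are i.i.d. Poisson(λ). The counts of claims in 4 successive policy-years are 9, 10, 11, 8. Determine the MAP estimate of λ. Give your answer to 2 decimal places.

Σxᵢ = 9+10+11+8 = 38, with n = 4.
Posterior ∝ λ^2e^(−3λ) · λ^38e^(−4λ) = λ^40e^(−7λ), i.e. Gamma(shape=41, rate=7).
The mode of a Gamma(a, b) with a ≥ 1 (shape–rate) is (a−1)/b = 40/7 ≈ 5.71.

λ̂_MAP = 5.71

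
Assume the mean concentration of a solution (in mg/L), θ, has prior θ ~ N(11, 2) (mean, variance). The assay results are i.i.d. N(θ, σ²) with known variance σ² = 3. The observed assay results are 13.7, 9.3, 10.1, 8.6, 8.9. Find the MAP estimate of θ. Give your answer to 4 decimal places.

n = 5; x̄ = (13.7 + 9.3 + 10.1 + 8.6 + 8.9)/5 = 50.6/5 = 10.12.
For a Normal prior and Normal likelihood with known variance, the posterior is Normal; its mode equals its mean, the precision-weighted average.
Prior precision 1/σ₀² = 1/2 = 0.5; data precision n/σ² = 5/3.
θ̂ = (0.5·11 + (5/3)·10.12) / (0.5 + 5/3) = (671/30)/(13/6) = 671/65 ≈ 10.3231.

θ̂_MAP = 10.3231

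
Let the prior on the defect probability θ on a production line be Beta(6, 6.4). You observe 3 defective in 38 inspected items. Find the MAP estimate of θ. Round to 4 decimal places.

θ̂_MAP = 0.1653

Prior: Beta(6, 6.4).
Data: 3 successes in 38 trials. The binomial likelihood contributes θ^3(1−θ)^35, so the posterior is Beta(6+3, 6.4+35) = Beta(9, 41.4).
For Beta(a, b) with a, b > 1 the mode is (a−1)/(a+b−2) = 8/48.4 ≈ 0.1653.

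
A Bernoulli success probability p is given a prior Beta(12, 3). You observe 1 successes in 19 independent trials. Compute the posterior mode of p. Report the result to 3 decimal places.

p̂_MAP = 0.375

Prior: Beta(12, 3).
Data: 1 success in 19 trials. The binomial likelihood contributes p(1−p)^18, so the posterior is Beta(12+1, 3+18) = Beta(13, 21).
For Beta(a, b) with a, b > 1 the mode is (a−1)/(a+b−2) = 12/32 ≈ 0.375.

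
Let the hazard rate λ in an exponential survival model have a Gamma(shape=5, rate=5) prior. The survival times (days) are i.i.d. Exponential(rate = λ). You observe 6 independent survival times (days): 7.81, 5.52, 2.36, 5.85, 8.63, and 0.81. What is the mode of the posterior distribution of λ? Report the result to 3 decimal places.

λ̂_MAP = 0.278

The Exponential(rate=λ) likelihood is ∝ λ^n e^(−λΣtᵢ). Here n = 6 and Σtᵢ = 7.81 + 5.52 + 2.36 + 5.85 + 8.63 + 0.81 = 30.98.
Posterior ∝ λ^4e^(−5λ) · λ^6e^(−30.98λ) = λ^10e^(−35.98λ), i.e. Gamma(11, 35.98).
Mode = (a−1)/b = 10/35.98 ≈ 0.278.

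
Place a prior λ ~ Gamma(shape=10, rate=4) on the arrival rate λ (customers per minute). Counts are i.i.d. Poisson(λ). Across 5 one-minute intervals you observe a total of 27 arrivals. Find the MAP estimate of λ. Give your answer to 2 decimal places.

Σxᵢ = 27, n = 5.
Posterior ∝ λ^9e^(−4λ) · λ^27e^(−5λ) = λ^36e^(−9λ), i.e. Gamma(shape=37, rate=9).
The mode of a Gamma(a, b) with a ≥ 1 (shape–rate) is (a−1)/b = 36/9 ≈ 4.00.

λ̂_MAP = 4.00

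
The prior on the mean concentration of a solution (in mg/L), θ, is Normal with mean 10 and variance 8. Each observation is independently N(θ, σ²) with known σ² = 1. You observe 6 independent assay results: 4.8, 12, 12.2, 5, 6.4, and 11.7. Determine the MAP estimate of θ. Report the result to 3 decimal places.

n = 6; x̄ = (4.8 + 12 + 12.2 + 5 + 6.4 + 11.7)/6 = 52.1/6 = 521/60 ≈ 8.6833.
For a Normal prior and Normal likelihood with known variance, the posterior is Normal; its mode equals its mean, the precision-weighted average.
Prior precision 1/σ₀² = 1/8 = 0.125; data precision n/σ² = 6/1 = 6.
θ̂ = (0.125·10 + 6·(521/60)) / (0.125 + 6) = 53.35/6.125 = 2134/245 ≈ 8.710.

θ̂_MAP = 8.710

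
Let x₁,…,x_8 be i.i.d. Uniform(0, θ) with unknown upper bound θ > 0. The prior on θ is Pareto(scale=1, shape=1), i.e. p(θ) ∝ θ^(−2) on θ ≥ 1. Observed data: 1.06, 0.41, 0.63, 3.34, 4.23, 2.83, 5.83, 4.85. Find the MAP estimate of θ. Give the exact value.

θ̂_MAP = 5.83

The Uniform(0, θ) likelihood is θ^(−n) for θ ≥ max(xᵢ), zero otherwise. Here max(xᵢ) = 5.83.
Posterior ∝ θ^(−2) · θ^(−8) = θ^(−10) on θ ≥ max(1, 5.83) = 5.83.
This density is strictly decreasing in θ, so the posterior mode lies at the lower boundary of the support.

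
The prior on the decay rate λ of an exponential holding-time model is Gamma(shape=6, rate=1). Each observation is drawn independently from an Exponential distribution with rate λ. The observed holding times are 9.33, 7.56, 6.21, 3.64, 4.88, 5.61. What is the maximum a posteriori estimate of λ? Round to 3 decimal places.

The Exponential(rate=λ) likelihood is ∝ λ^n e^(−λΣtᵢ). Here n = 6 and Σtᵢ = 9.33 + 7.56 + 6.21 + 3.64 + 4.88 + 5.61 = 37.23.
Posterior ∝ λ^5e^(−1λ) · λ^6e^(−37.23λ) = λ^11e^(−38.23λ), i.e. Gamma(12, 38.23).
Mode = (a−1)/b = 11/38.23 ≈ 0.288.

λ̂_MAP = 0.288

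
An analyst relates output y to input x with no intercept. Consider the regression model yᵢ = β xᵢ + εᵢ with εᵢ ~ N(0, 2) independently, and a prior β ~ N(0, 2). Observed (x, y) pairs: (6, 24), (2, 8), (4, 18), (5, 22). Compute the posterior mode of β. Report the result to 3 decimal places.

log p(β | y) = −Σ(yᵢ − βxᵢ)²/(2·2) − β²/(2·2) + const.
Setting the derivative to zero: Σxᵢ(yᵢ − βxᵢ)/2 − β/2 = 0, so β = Σxᵢyᵢ / (Σxᵢ² + σ²/τ²).
Σxᵢyᵢ = 6·24 + 2·8 + 4·18 + 5·22 = 342; Σxᵢ² = 81; σ²/τ² = 1.
β̂_MAP = 342 / (81 + 1) = 342/82 ≈ 4.171.

β̂_MAP = 4.171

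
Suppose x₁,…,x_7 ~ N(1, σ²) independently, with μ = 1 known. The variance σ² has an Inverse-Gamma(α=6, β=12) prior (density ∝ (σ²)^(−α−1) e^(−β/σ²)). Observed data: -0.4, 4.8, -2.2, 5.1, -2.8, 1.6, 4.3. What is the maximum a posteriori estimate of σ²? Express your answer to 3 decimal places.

Sum of squared deviations about the known mean: SS = (-0.4−1)² + (4.8−1)² + (-2.2−1)² + (5.1−1)² + (-2.8−1)² + (1.6−1)² + (4.3−1)² = 69.14.
The Normal likelihood contributes (σ²)^(−n/2) exp(−SS/(2σ²)), so the posterior is Inverse-Gamma(α + n/2, β + SS/2) = Inverse-Gamma(9.5, 46.57).
The mode of Inverse-Gamma(a, b) is b/(a+1) = 46.57/10.5 ≈ 4.435.

σ̂²_MAP = 4.435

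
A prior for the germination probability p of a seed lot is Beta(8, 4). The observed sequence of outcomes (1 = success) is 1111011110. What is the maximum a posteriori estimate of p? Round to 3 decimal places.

Prior: Beta(8, 4).
Data: 8 successes in 10 trials (from the sequence). The binomial likelihood contributes p^8(1−p)^2, so the posterior is Beta(8+8, 4+2) = Beta(16, 6).
For Beta(a, b) with a, b > 1 the mode is (a−1)/(a+b−2) = 15/20 ≈ 0.750.

p̂_MAP = 0.750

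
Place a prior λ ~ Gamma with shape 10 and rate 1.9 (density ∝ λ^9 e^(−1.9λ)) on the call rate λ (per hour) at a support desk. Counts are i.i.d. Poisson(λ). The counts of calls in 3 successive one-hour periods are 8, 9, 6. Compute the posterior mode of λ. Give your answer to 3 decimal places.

Σxᵢ = 8+9+6 = 23, with n = 3.
Posterior ∝ λ^9e^(−1.9λ) · λ^23e^(−3λ) = λ^32e^(−4.9λ), i.e. Gamma(shape=33, rate=4.9).
The mode of a Gamma(a, b) with a ≥ 1 (shape–rate) is (a−1)/b = 32/4.9 ≈ 6.531.

λ̂_MAP = 6.531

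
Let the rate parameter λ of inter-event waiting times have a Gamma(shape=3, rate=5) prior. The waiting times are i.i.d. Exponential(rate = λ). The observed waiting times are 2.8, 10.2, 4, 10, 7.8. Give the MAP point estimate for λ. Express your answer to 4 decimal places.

The Exponential(rate=λ) likelihood is ∝ λ^n e^(−λΣtᵢ). Here n = 5 and Σtᵢ = 2.8 + 10.2 + 4 + 10 + 7.8 = 34.8.
Posterior ∝ λ^2e^(−5λ) · λ^5e^(−34.8λ) = λ^7e^(−39.8λ), i.e. Gamma(8, 39.8).
Mode = (a−1)/b = 7/39.8 ≈ 0.1759.

λ̂_MAP = 0.1759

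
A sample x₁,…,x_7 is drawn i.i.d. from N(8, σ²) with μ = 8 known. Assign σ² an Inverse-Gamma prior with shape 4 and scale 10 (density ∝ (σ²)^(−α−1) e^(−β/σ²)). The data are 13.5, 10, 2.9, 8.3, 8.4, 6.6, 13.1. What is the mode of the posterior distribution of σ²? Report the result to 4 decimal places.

Sum of squared deviations about the known mean: SS = (13.5−8)² + (10−8)² + (2.9−8)² + (8.3−8)² + (8.4−8)² + (6.6−8)² + (13.1−8)² = 88.48.
The Normal likelihood contributes (σ²)^(−n/2) exp(−SS/(2σ²)), so the posterior is Inverse-Gamma(α + n/2, β + SS/2) = Inverse-Gamma(7.5, 54.24).
The mode of Inverse-Gamma(a, b) is b/(a+1) = 54.24/8.5 ≈ 6.3812.

σ̂²_MAP = 6.3812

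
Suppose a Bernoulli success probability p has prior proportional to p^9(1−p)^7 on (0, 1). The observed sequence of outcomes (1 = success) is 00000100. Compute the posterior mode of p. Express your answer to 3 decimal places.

The prior density ∝ p^9(1−p)^7 is the kernel of Beta(10, 8).
Data: 1 success in 8 trials (from the sequence). The binomial likelihood contributes p(1−p)^7, so the posterior is Beta(10+1, 8+7) = Beta(11, 15).
For Beta(a, b) with a, b > 1 the mode is (a−1)/(a+b−2) = 10/24 ≈ 0.417.

p̂_MAP = 0.417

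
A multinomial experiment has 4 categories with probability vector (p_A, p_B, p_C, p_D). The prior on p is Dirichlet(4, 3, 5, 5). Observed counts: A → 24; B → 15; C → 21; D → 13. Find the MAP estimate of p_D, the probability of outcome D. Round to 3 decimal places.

The posterior is Dirichlet(αᵢ + nᵢ) = Dirichlet(28, 18, 26, 18).
For a Dirichlet(a₁,…,a_K) with all aᵢ > 1, the mode has j-th component (aⱼ − 1)/(Σaᵢ − K).
Here Σaᵢ = 90 and K = 4, so p_D = (18 − 1)/(90 − 4) = 17/86 ≈ 0.198.

MAP estimate of p_D = 0.198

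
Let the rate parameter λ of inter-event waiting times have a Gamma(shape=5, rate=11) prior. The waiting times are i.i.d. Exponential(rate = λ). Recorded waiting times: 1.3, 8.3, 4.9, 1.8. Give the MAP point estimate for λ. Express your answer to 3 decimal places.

The Exponential(rate=λ) likelihood is ∝ λ^n e^(−λΣtᵢ). Here n = 4 and Σtᵢ = 1.3 + 8.3 + 4.9 + 1.8 = 16.3.
Posterior ∝ λ^4e^(−11λ) · λ^4e^(−16.3λ) = λ^8e^(−27.3λ), i.e. Gamma(9, 27.3).
Mode = (a−1)/b = 8/27.3 ≈ 0.293.

λ̂_MAP = 0.293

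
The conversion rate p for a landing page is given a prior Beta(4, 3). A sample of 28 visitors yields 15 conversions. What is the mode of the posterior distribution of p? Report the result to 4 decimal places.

Prior: Beta(4, 3).
Data: 15 successes in 28 trials. The binomial likelihood contributes p^15(1−p)^13, so the posterior is Beta(4+15, 3+13) = Beta(19, 16).
For Beta(a, b) with a, b > 1 the mode is (a−1)/(a+b−2) = 18/33 ≈ 0.5455.

p̂_MAP = 0.5455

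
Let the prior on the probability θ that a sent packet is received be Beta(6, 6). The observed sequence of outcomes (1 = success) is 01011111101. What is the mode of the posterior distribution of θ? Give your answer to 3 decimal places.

θ̂_MAP = 0.619

Prior: Beta(6, 6).
Data: 8 successes in 11 trials (from the sequence). The binomial likelihood contributes θ^8(1−θ)^3, so the posterior is Beta(6+8, 6+3) = Beta(14, 9).
For Beta(a, b) with a, b > 1 the mode is (a−1)/(a+b−2) = 13/21 ≈ 0.619.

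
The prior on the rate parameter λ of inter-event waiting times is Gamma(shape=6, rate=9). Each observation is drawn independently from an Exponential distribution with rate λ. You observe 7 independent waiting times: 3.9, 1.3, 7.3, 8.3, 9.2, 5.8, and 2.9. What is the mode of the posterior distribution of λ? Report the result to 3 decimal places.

λ̂_MAP = 0.252

The Exponential(rate=λ) likelihood is ∝ λ^n e^(−λΣtᵢ). Here n = 7 and Σtᵢ = 3.9 + 1.3 + 7.3 + 8.3 + 9.2 + 5.8 + 2.9 = 38.7.
Posterior ∝ λ^5e^(−9λ) · λ^7e^(−38.7λ) = λ^12e^(−47.7λ), i.e. Gamma(13, 47.7).
Mode = (a−1)/b = 12/47.7 ≈ 0.252.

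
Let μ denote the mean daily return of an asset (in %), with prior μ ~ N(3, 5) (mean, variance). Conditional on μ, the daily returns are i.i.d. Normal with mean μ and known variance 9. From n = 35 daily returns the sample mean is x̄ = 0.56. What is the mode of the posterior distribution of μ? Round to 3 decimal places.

μ̂_MAP = 0.679

n = 35, x̄ = 0.56.
For a Normal prior and Normal likelihood with known variance, the posterior is Normal; its mode equals its mean, the precision-weighted average.
Prior precision 1/σ₀² = 1/5 = 0.2; data precision n/σ² = 35/9.
μ̂ = (0.2·3 + (35/9)·0.56) / (0.2 + 35/9) = (25/9)/(184/45) = 125/184 ≈ 0.679.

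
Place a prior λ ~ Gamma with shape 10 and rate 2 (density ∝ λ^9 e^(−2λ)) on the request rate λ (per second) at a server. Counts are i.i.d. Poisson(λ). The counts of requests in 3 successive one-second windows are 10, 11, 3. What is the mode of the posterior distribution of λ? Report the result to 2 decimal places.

λ̂_MAP = 6.60

Σxᵢ = 10+11+3 = 24, with n = 3.
Posterior ∝ λ^9e^(−2λ) · λ^24e^(−3λ) = λ^33e^(−5λ), i.e. Gamma(shape=34, rate=5).
The mode of a Gamma(a, b) with a ≥ 1 (shape–rate) is (a−1)/b = 33/5 ≈ 6.60.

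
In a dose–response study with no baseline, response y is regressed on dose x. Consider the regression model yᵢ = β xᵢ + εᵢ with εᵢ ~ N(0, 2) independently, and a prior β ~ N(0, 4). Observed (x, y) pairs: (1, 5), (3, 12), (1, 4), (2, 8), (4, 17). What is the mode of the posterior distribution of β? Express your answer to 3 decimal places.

β̂_MAP = 4.095

log p(β | y) = −Σ(yᵢ − βxᵢ)²/(2·2) − β²/(2·4) + const.
Setting the derivative to zero: Σxᵢ(yᵢ − βxᵢ)/2 − β/4 = 0, so β = Σxᵢyᵢ / (Σxᵢ² + σ²/τ²).
Σxᵢyᵢ = 1·5 + 3·12 + 1·4 + 2·8 + 4·17 = 129; Σxᵢ² = 31; σ²/τ² = 0.5.
β̂_MAP = 129 / (31 + 0.5) = 129/31.5 ≈ 4.095.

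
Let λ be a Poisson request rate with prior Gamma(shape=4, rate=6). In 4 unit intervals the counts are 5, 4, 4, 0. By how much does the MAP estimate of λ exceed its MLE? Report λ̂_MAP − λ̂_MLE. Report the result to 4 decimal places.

MAP − MLE = -1.6500

Σxᵢ = 13. Posterior is Gamma(17, 10); MAP = (17−1)/10 = 16/10 ≈ 1.60000.
MLE = x̄ = 13/4 ≈ 3.25000.
Difference = 16/10 − 13/4 = -33/20 ≈ -1.6500.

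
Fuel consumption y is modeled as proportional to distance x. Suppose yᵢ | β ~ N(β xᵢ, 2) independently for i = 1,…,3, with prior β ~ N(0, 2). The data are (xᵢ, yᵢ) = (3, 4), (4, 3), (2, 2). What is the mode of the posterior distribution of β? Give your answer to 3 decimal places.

β̂_MAP = 0.933

log p(β | y) = −Σ(yᵢ − βxᵢ)²/(2·2) − β²/(2·2) + const.
Setting the derivative to zero: Σxᵢ(yᵢ − βxᵢ)/2 − β/2 = 0, so β = Σxᵢyᵢ / (Σxᵢ² + σ²/τ²).
Σxᵢyᵢ = 3·4 + 4·3 + 2·2 = 28; Σxᵢ² = 29; σ²/τ² = 1.
β̂_MAP = 28 / (29 + 1) = 28/30 ≈ 0.933.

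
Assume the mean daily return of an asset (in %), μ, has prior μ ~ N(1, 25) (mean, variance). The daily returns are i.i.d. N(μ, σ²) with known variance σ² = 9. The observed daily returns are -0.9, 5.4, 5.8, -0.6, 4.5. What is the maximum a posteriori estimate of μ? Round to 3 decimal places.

μ̂_MAP = 2.716

n = 5; x̄ = ((-0.9) + 5.4 + 5.8 + (-0.6) + 4.5)/5 = 14.2/5 = 2.84.
For a Normal prior and Normal likelihood with known variance, the posterior is Normal; its mode equals its mean, the precision-weighted average.
Prior precision 1/σ₀² = 1/25 = 0.04; data precision n/σ² = 5/9.
μ̂ = (0.04·1 + (5/9)·2.84) / (0.04 + 5/9) = (364/225)/(134/225) = 182/67 ≈ 2.716.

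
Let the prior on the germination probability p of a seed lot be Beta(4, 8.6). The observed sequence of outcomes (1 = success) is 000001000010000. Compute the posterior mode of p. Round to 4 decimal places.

Prior: Beta(4, 8.6).
Data: 2 successes in 15 trials (from the sequence). The binomial likelihood contributes p^2(1−p)^13, so the posterior is Beta(4+2, 8.6+13) = Beta(6, 21.6).
For Beta(a, b) with a, b > 1 the mode is (a−1)/(a+b−2) = 5/25.6 ≈ 0.1953.

p̂_MAP = 0.1953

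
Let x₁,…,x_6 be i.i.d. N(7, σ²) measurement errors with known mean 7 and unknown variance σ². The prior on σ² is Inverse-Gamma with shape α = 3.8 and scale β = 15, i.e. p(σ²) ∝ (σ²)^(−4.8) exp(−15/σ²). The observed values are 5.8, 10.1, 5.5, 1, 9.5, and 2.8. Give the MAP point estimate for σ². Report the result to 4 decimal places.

σ̂²_MAP = 6.6147

Sum of squared deviations about the known mean: SS = (5.8−7)² + (10.1−7)² + (5.5−7)² + (1−7)² + (9.5−7)² + (2.8−7)² = 73.19.
The Normal likelihood contributes (σ²)^(−n/2) exp(−SS/(2σ²)), so the posterior is Inverse-Gamma(α + n/2, β + SS/2) = Inverse-Gamma(6.8, 51.595).
The mode of Inverse-Gamma(a, b) is b/(a+1) = 51.595/7.8 ≈ 6.6147.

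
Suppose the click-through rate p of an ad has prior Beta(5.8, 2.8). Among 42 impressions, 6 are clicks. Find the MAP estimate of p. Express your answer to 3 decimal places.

Prior: Beta(5.8, 2.8).
Data: 6 successes in 42 trials. The binomial likelihood contributes p^6(1−p)^36, so the posterior is Beta(5.8+6, 2.8+36) = Beta(11.8, 38.8).
For Beta(a, b) with a, b > 1 the mode is (a−1)/(a+b−2) = 10.8/48.6 ≈ 0.222.

p̂_MAP = 0.222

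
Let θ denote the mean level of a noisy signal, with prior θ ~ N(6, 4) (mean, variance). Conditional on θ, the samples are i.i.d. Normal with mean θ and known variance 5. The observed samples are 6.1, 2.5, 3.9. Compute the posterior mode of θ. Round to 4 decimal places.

n = 3; x̄ = (6.1 + 2.5 + 3.9)/3 = 12.5/3 = 25/6 ≈ 4.1667.
For a Normal prior and Normal likelihood with known variance, the posterior is Normal; its mode equals its mean, the precision-weighted average.
Prior precision 1/σ₀² = 1/4 = 0.25; data precision n/σ² = 3/5 = 0.6.
θ̂ = (0.25·6 + 0.6·(25/6)) / (0.25 + 0.6) = 4/0.85 = 80/17 ≈ 4.7059.

θ̂_MAP = 4.7059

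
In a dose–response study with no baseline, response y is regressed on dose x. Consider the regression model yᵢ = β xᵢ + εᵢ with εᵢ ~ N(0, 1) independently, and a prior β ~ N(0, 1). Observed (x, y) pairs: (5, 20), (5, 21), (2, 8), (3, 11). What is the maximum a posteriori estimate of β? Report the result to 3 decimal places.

log p(β | y) = −Σ(yᵢ − βxᵢ)²/(2·1) − β²/(2·1) + const.
Setting the derivative to zero: Σxᵢ(yᵢ − βxᵢ)/1 − β/1 = 0, so β = Σxᵢyᵢ / (Σxᵢ² + σ²/τ²).
Σxᵢyᵢ = 5·20 + 5·21 + 2·8 + 3·11 = 254; Σxᵢ² = 63; σ²/τ² = 1.
β̂_MAP = 254 / (63 + 1) = 254/64 ≈ 3.969.

β̂_MAP = 3.969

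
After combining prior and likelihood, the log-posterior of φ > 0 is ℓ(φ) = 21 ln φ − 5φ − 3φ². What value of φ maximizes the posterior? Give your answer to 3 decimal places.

ℓ'(φ) = 21/φ − 5 − 6φ. Setting this to zero and multiplying by φ: 6φ² + 5φ − 21 = 0.
φ = (−5 + √(5² + 4·6·21)) / (2·6) = (−5 + √529) / 12 = (−5 + 23)/12 = 3/2.
ℓ''(φ) = −21/φ² − 6 < 0, confirming a maximum.

φ̂_MAP = 1.500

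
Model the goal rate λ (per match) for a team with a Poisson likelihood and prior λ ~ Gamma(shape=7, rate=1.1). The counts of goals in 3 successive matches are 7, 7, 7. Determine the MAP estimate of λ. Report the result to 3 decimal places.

λ̂_MAP = 6.585

Σxᵢ = 7+7+7 = 21, with n = 3.
Posterior ∝ λ^6e^(−1.1λ) · λ^21e^(−3λ) = λ^27e^(−4.1λ), i.e. Gamma(shape=28, rate=4.1).
The mode of a Gamma(a, b) with a ≥ 1 (shape–rate) is (a−1)/b = 27/4.1 ≈ 6.585.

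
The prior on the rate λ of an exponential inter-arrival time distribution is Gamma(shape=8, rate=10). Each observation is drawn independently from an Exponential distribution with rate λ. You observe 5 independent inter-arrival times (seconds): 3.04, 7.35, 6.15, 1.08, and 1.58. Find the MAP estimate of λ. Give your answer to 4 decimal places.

λ̂_MAP = 0.4110

The Exponential(rate=λ) likelihood is ∝ λ^n e^(−λΣtᵢ). Here n = 5 and Σtᵢ = 3.04 + 7.35 + 6.15 + 1.08 + 1.58 = 19.20.
Posterior ∝ λ^7e^(−10λ) · λ^5e^(−19.20λ) = λ^12e^(−29.20λ), i.e. Gamma(13, 29.20).
Mode = (a−1)/b = 12/29.20 ≈ 0.4110.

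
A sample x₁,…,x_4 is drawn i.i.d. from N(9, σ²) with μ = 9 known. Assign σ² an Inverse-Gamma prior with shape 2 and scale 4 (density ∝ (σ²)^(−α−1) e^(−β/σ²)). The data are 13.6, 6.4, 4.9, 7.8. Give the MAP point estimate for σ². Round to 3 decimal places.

σ̂²_MAP = 5.417

Sum of squared deviations about the known mean: SS = (13.6−9)² + (6.4−9)² + (4.9−9)² + (7.8−9)² = 46.17.
The Normal likelihood contributes (σ²)^(−n/2) exp(−SS/(2σ²)), so the posterior is Inverse-Gamma(α + n/2, β + SS/2) = Inverse-Gamma(4, 27.085).
The mode of Inverse-Gamma(a, b) is b/(a+1) = 27.085/5 ≈ 5.417.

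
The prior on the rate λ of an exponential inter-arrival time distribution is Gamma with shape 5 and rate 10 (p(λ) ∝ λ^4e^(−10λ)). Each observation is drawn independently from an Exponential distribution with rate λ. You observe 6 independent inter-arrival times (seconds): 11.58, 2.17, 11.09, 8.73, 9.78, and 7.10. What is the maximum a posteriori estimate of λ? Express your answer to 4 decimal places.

The Exponential(rate=λ) likelihood is ∝ λ^n e^(−λΣtᵢ). Here n = 6 and Σtᵢ = 11.58 + 2.17 + 11.09 + 8.73 + 9.78 + 7.10 = 50.45.
Posterior ∝ λ^4e^(−10λ) · λ^6e^(−50.45λ) = λ^10e^(−60.45λ), i.e. Gamma(11, 60.45).
Mode = (a−1)/b = 10/60.45 ≈ 0.1654.

λ̂_MAP = 0.1654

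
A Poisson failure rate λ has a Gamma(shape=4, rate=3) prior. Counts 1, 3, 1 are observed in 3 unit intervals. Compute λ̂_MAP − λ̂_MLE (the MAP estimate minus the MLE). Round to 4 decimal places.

Σxᵢ = 5. Posterior is Gamma(9, 6); MAP = (9−1)/6 = 8/6 ≈ 1.33333.
MLE = x̄ = 5/3 ≈ 1.66667.
Difference = 8/6 − 5/3 = -1/3 ≈ -0.3333.

MAP − MLE = -0.3333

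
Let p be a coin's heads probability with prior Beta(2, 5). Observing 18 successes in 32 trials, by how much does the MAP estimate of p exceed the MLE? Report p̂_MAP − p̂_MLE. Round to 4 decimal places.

Posterior is Beta(20, 19); MAP = (20−1)/(39−2) = 19/37 ≈ 0.51351.
MLE ignores the prior: p̂_MLE = k/n = 18/32 ≈ 0.56250.
Difference = 19/37 − 18/32 = -29/592 ≈ -0.0490.

MAP − MLE = -0.0490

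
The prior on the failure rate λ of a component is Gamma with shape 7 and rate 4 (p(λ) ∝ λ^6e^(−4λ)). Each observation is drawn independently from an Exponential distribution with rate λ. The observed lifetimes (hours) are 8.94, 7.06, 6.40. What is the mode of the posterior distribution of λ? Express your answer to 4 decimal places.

The Exponential(rate=λ) likelihood is ∝ λ^n e^(−λΣtᵢ). Here n = 3 and Σtᵢ = 8.94 + 7.06 + 6.40 = 22.40.
Posterior ∝ λ^6e^(−4λ) · λ^3e^(−22.40λ) = λ^9e^(−26.40λ), i.e. Gamma(10, 26.40).
Mode = (a−1)/b = 9/26.40 ≈ 0.3409.

λ̂_MAP = 0.3409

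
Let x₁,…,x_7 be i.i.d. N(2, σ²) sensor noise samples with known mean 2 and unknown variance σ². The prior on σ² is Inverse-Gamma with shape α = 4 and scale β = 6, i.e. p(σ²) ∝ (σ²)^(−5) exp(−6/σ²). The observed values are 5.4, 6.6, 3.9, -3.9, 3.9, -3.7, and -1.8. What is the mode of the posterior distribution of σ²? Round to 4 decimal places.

σ̂²_MAP = 7.8635

Sum of squared deviations about the known mean: SS = (5.4−2)² + (6.6−2)² + (3.9−2)² + (-3.9−2)² + (3.9−2)² + (-3.7−2)² + (-1.8−2)² = 121.68.
The Normal likelihood contributes (σ²)^(−n/2) exp(−SS/(2σ²)), so the posterior is Inverse-Gamma(α + n/2, β + SS/2) = Inverse-Gamma(7.5, 66.84).
The mode of Inverse-Gamma(a, b) is b/(a+1) = 66.84/8.5 ≈ 7.8635.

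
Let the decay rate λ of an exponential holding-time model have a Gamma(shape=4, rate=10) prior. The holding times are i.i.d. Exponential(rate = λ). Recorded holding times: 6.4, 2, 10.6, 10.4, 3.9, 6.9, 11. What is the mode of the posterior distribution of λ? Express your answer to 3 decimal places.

λ̂_MAP = 0.163

The Exponential(rate=λ) likelihood is ∝ λ^n e^(−λΣtᵢ). Here n = 7 and Σtᵢ = 6.4 + 2 + 10.6 + 10.4 + 3.9 + 6.9 + 11 = 51.2.
Posterior ∝ λ^3e^(−10λ) · λ^7e^(−51.2λ) = λ^10e^(−61.2λ), i.e. Gamma(11, 61.2).
Mode = (a−1)/b = 10/61.2 ≈ 0.163.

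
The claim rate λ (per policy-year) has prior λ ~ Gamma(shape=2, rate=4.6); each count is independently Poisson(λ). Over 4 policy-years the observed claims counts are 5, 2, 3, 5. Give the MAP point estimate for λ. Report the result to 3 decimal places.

Σxᵢ = 5+2+3+5 = 15, with n = 4.
Posterior ∝ λe^(−4.6λ) · λ^15e^(−4λ) = λ^16e^(−8.6λ), i.e. Gamma(shape=17, rate=8.6).
The mode of a Gamma(a, b) with a ≥ 1 (shape–rate) is (a−1)/b = 16/8.6 ≈ 1.860.

λ̂_MAP = 1.860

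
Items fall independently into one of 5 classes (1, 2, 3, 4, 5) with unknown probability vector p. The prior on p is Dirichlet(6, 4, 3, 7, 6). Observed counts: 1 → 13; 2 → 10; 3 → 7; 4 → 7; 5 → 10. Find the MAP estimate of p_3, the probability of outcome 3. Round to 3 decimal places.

MAP estimate: 0.132

The posterior is Dirichlet(αᵢ + nᵢ) = Dirichlet(19, 14, 10, 14, 16).
For a Dirichlet(a₁,…,a_K) with all aᵢ > 1, the mode has j-th component (aⱼ − 1)/(Σaᵢ − K).
Here Σaᵢ = 73 and K = 5, so p_3 = (10 − 1)/(73 − 5) = 9/68 ≈ 0.132.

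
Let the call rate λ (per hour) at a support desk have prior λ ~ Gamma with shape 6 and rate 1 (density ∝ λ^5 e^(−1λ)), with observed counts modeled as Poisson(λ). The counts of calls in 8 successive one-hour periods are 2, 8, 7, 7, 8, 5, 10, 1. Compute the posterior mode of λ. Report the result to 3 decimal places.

λ̂_MAP = 5.889

Σxᵢ = 2+8+7+7+8+5+10+1 = 48, with n = 8.
Posterior ∝ λ^5e^(−1λ) · λ^48e^(−8λ) = λ^53e^(−9λ), i.e. Gamma(shape=54, rate=9).
The mode of a Gamma(a, b) with a ≥ 1 (shape–rate) is (a−1)/b = 53/9 ≈ 5.889.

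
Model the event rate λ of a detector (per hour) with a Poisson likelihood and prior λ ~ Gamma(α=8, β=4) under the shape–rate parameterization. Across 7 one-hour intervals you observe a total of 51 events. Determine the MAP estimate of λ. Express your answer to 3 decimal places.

Σxᵢ = 51, n = 7.
Posterior ∝ λ^7e^(−4λ) · λ^51e^(−7λ) = λ^58e^(−11λ), i.e. Gamma(shape=59, rate=11).
The mode of a Gamma(a, b) with a ≥ 1 (shape–rate) is (a−1)/b = 58/11 ≈ 5.273.

λ̂_MAP = 5.273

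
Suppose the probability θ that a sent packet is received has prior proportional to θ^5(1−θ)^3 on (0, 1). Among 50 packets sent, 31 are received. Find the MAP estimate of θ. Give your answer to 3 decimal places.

θ̂_MAP = 0.621

The prior density ∝ θ^5(1−θ)^3 is the kernel of Beta(6, 4).
Data: 31 successes in 50 trials. The binomial likelihood contributes θ^31(1−θ)^19, so the posterior is Beta(6+31, 4+19) = Beta(37, 23).
For Beta(a, b) with a, b > 1 the mode is (a−1)/(a+b−2) = 36/58 ≈ 0.621.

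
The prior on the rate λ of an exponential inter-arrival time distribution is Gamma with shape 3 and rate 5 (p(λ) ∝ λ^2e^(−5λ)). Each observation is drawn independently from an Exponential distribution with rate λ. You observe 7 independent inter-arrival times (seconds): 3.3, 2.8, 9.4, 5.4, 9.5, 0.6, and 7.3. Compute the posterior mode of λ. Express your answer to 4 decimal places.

The Exponential(rate=λ) likelihood is ∝ λ^n e^(−λΣtᵢ). Here n = 7 and Σtᵢ = 3.3 + 2.8 + 9.4 + 5.4 + 9.5 + 0.6 + 7.3 = 38.3.
Posterior ∝ λ^2e^(−5λ) · λ^7e^(−38.3λ) = λ^9e^(−43.3λ), i.e. Gamma(10, 43.3).
Mode = (a−1)/b = 9/43.3 ≈ 0.2079.

λ̂_MAP = 0.2079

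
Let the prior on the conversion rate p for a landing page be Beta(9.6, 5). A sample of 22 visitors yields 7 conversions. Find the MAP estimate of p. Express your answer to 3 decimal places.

p̂_MAP = 0.451

Prior: Beta(9.6, 5).
Data: 7 successes in 22 trials. The binomial likelihood contributes p^7(1−p)^15, so the posterior is Beta(9.6+7, 5+15) = Beta(16.6, 20).
For Beta(a, b) with a, b > 1 the mode is (a−1)/(a+b−2) = 15.6/34.6 ≈ 0.451.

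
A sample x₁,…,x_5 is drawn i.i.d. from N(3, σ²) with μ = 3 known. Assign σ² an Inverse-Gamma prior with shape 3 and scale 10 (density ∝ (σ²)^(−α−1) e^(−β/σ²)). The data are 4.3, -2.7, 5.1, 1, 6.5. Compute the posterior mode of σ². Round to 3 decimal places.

Sum of squared deviations about the known mean: SS = (4.3−3)² + (-2.7−3)² + (5.1−3)² + (1−3)² + (6.5−3)² = 54.84.
The Normal likelihood contributes (σ²)^(−n/2) exp(−SS/(2σ²)), so the posterior is Inverse-Gamma(α + n/2, β + SS/2) = Inverse-Gamma(5.5, 37.42).
The mode of Inverse-Gamma(a, b) is b/(a+1) = 37.42/6.5 ≈ 5.757.

σ̂²_MAP = 5.757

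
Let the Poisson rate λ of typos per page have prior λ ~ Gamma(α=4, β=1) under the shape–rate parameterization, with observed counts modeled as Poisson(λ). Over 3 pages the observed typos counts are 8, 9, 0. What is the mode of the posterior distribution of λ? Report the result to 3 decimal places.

Σxᵢ = 8+9+0 = 17, with n = 3.
Posterior ∝ λ^3e^(−1λ) · λ^17e^(−3λ) = λ^20e^(−4λ), i.e. Gamma(shape=21, rate=4).
The mode of a Gamma(a, b) with a ≥ 1 (shape–rate) is (a−1)/b = 20/4 ≈ 5.000.

λ̂_MAP = 5.000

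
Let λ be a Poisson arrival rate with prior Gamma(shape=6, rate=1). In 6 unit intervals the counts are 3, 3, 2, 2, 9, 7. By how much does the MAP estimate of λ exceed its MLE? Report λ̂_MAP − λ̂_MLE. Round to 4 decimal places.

Σxᵢ = 26. Posterior is Gamma(32, 7); MAP = (32−1)/7 = 31/7 ≈ 4.42857.
MLE = x̄ = 26/6 ≈ 4.33333.
Difference = 31/7 − 26/6 = 2/21 ≈ 0.0952.

MAP − MLE = 0.0952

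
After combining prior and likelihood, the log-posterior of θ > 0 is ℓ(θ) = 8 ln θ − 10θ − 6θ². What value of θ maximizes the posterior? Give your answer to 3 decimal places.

θ̂_MAP = 0.500

ℓ'(θ) = 8/θ − 10 − 12θ. Setting this to zero and multiplying by θ: 12θ² + 10θ − 8 = 0.
θ = (−10 + √(10² + 4·12·8)) / (2·12) = (−10 + √484) / 24 = (−10 + 22)/24 = 1/2.
ℓ''(θ) = −8/θ² − 12 < 0, confirming a maximum.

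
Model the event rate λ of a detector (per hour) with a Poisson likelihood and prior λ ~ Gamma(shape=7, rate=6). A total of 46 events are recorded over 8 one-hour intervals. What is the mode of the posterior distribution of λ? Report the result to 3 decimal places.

λ̂_MAP = 3.714

Σxᵢ = 46, n = 8.
Posterior ∝ λ^6e^(−6λ) · λ^46e^(−8λ) = λ^52e^(−14λ), i.e. Gamma(shape=53, rate=14).
The mode of a Gamma(a, b) with a ≥ 1 (shape–rate) is (a−1)/b = 52/14 ≈ 3.714.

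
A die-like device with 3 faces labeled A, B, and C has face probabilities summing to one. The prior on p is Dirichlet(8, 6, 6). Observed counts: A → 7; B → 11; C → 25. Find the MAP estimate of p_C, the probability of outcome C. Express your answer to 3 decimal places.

MAP estimate of p_C = 0.500

The posterior is Dirichlet(αᵢ + nᵢ) = Dirichlet(15, 17, 31).
For a Dirichlet(a₁,…,a_K) with all aᵢ > 1, the mode has j-th component (aⱼ − 1)/(Σaᵢ − K).
Here Σaᵢ = 63 and K = 3, so p_C = (31 − 1)/(63 − 3) = 30/60 ≈ 0.500.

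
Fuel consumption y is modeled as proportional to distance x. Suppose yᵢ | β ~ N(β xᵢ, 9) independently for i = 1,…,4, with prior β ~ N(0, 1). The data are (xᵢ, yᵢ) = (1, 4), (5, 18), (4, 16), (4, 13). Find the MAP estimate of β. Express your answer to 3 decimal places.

log p(β | y) = −Σ(yᵢ − βxᵢ)²/(2·9) − β²/(2·1) + const.
Setting the derivative to zero: Σxᵢ(yᵢ − βxᵢ)/9 − β/1 = 0, so β = Σxᵢyᵢ / (Σxᵢ² + σ²/τ²).
Σxᵢyᵢ = 1·4 + 5·18 + 4·16 + 4·13 = 210; Σxᵢ² = 58; σ²/τ² = 9.
β̂_MAP = 210 / (58 + 9) = 210/67 ≈ 3.134.

β̂_MAP = 3.134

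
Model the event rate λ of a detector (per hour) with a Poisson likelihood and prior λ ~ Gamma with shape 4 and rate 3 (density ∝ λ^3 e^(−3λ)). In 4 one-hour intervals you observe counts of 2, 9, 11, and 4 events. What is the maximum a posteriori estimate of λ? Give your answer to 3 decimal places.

λ̂_MAP = 4.143

Σxᵢ = 2+9+11+4 = 26, with n = 4.
Posterior ∝ λ^3e^(−3λ) · λ^26e^(−4λ) = λ^29e^(−7λ), i.e. Gamma(shape=30, rate=7).
The mode of a Gamma(a, b) with a ≥ 1 (shape–rate) is (a−1)/b = 29/7 ≈ 4.143.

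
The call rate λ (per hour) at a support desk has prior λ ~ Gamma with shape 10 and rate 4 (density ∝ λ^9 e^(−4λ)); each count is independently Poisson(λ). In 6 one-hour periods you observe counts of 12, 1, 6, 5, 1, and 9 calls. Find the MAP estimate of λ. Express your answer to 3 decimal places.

Σxᵢ = 12+1+6+5+1+9 = 34, with n = 6.
Posterior ∝ λ^9e^(−4λ) · λ^34e^(−6λ) = λ^43e^(−10λ), i.e. Gamma(shape=44, rate=10).
The mode of a Gamma(a, b) with a ≥ 1 (shape–rate) is (a−1)/b = 43/10 ≈ 4.300.

λ̂_MAP = 4.300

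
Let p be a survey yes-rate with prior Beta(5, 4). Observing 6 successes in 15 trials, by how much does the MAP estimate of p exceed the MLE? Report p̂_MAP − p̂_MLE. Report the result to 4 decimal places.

Posterior is Beta(11, 13); MAP = (11−1)/(24−2) = 10/22 ≈ 0.45455.
MLE ignores the prior: p̂_MLE = k/n = 6/15 ≈ 0.40000.
Difference = 10/22 − 6/15 = 3/55 ≈ 0.0545.

MAP − MLE = 0.0545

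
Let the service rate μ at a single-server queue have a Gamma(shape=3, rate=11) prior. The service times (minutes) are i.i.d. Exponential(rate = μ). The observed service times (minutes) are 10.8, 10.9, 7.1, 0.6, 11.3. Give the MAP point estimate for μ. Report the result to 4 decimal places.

The Exponential(rate=μ) likelihood is ∝ μ^n e^(−μΣtᵢ). Here n = 5 and Σtᵢ = 10.8 + 10.9 + 7.1 + 0.6 + 11.3 = 40.7.
Posterior ∝ μ^2e^(−11μ) · μ^5e^(−40.7μ) = μ^7e^(−51.7μ), i.e. Gamma(8, 51.7).
Mode = (a−1)/b = 7/51.7 ≈ 0.1354.

μ̂_MAP = 0.1354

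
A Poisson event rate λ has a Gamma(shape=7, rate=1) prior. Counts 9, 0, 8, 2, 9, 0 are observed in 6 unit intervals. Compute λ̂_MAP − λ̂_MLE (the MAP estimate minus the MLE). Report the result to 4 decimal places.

Σxᵢ = 28. Posterior is Gamma(35, 7); MAP = (35−1)/7 = 34/7 ≈ 4.85714.
MLE = x̄ = 28/6 ≈ 4.66667.
Difference = 34/7 − 28/6 = 4/21 ≈ 0.1905.

MAP − MLE = 0.1905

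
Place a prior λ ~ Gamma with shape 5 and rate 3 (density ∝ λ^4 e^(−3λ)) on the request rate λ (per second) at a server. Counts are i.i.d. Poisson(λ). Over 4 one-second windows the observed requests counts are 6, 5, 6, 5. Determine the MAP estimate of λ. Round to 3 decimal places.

Σxᵢ = 6+5+6+5 = 22, with n = 4.
Posterior ∝ λ^4e^(−3λ) · λ^22e^(−4λ) = λ^26e^(−7λ), i.e. Gamma(shape=27, rate=7).
The mode of a Gamma(a, b) with a ≥ 1 (shape–rate) is (a−1)/b = 26/7 ≈ 3.714.

λ̂_MAP = 3.714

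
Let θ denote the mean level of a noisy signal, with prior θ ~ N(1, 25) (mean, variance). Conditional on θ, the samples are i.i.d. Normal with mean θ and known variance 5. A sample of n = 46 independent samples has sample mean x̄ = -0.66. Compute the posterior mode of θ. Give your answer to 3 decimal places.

θ̂_MAP = -0.653

n = 46, x̄ = -0.66.
For a Normal prior and Normal likelihood with known variance, the posterior is Normal; its mode equals its mean, the precision-weighted average.
Prior precision 1/σ₀² = 1/25 = 0.04; data precision n/σ² = 46/5 = 9.2.
θ̂ = (0.04·1 + 9.2·(-0.66)) / (0.04 + 9.2) = (-6.032)/9.24 = -754/1155 ≈ -0.653.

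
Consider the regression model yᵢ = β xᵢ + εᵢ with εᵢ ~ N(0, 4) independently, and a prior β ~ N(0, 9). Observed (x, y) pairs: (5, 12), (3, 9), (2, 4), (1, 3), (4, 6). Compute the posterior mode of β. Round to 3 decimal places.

β̂_MAP = 2.200

log p(β | y) = −Σ(yᵢ − βxᵢ)²/(2·4) − β²/(2·9) + const.
Setting the derivative to zero: Σxᵢ(yᵢ − βxᵢ)/4 − β/9 = 0, so β = Σxᵢyᵢ / (Σxᵢ² + σ²/τ²).
Σxᵢyᵢ = 5·12 + 3·9 + 2·4 + 1·3 + 4·6 = 122; Σxᵢ² = 55; σ²/τ² = 4/9.
β̂_MAP = 122 / (55 + 4/9) = 122/(499/9) = 1098/499 ≈ 2.200.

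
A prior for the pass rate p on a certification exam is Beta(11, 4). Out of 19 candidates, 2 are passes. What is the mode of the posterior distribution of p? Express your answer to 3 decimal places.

Prior: Beta(11, 4).
Data: 2 successes in 19 trials. The binomial likelihood contributes p^2(1−p)^17, so the posterior is Beta(11+2, 4+17) = Beta(13, 21).
For Beta(a, b) with a, b > 1 the mode is (a−1)/(a+b−2) = 12/32 ≈ 0.375.

p̂_MAP = 0.375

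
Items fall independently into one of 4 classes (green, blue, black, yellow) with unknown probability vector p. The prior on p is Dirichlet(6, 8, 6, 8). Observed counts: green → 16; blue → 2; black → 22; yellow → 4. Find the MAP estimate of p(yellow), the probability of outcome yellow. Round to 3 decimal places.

The posterior is Dirichlet(αᵢ + nᵢ) = Dirichlet(22, 10, 28, 12).
For a Dirichlet(a₁,…,a_K) with all aᵢ > 1, the mode has j-th component (aⱼ − 1)/(Σaᵢ − K).
Here Σaᵢ = 72 and K = 4, so p(yellow) = (12 − 1)/(72 − 4) = 11/68 ≈ 0.162.

MAP estimate of p(yellow) = 0.162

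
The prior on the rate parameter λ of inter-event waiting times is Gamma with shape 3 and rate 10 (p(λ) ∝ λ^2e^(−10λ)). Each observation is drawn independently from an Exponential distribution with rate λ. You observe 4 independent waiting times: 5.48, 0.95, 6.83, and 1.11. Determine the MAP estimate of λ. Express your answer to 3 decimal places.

The Exponential(rate=λ) likelihood is ∝ λ^n e^(−λΣtᵢ). Here n = 4 and Σtᵢ = 5.48 + 0.95 + 6.83 + 1.11 = 14.37.
Posterior ∝ λ^2e^(−10λ) · λ^4e^(−14.37λ) = λ^6e^(−24.37λ), i.e. Gamma(7, 24.37).
Mode = (a−1)/b = 6/24.37 ≈ 0.246.

λ̂_MAP = 0.246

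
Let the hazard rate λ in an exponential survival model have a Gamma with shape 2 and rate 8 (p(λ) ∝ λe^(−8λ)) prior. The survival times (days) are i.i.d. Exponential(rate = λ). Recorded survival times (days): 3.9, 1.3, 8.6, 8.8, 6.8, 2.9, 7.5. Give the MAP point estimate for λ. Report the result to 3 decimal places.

The Exponential(rate=λ) likelihood is ∝ λ^n e^(−λΣtᵢ). Here n = 7 and Σtᵢ = 3.9 + 1.3 + 8.6 + 8.8 + 6.8 + 2.9 + 7.5 = 39.8.
Posterior ∝ λe^(−8λ) · λ^7e^(−39.8λ) = λ^8e^(−47.8λ), i.e. Gamma(9, 47.8).
Mode = (a−1)/b = 8/47.8 ≈ 0.167.

λ̂_MAP = 0.167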